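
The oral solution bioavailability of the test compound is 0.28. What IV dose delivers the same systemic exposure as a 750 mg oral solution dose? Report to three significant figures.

D_iv = 210 mg

Systemic exposure from an extravascular dose = F × D_ev, so the equivalent IV dose is F × D_ev.
D_iv = F × D_ev = 0.28 × 750 = 210 mg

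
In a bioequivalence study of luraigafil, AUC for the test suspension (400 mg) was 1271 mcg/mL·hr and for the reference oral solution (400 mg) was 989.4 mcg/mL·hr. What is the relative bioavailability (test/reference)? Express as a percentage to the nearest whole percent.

F_rel = (AUC_test/D_test) / (AUC_ref/D_ref)
      = (1271/400) / (989.4/400)
      = 3.1775 / 2.4735 = 1.2846 = 128.46%

F_rel = 128%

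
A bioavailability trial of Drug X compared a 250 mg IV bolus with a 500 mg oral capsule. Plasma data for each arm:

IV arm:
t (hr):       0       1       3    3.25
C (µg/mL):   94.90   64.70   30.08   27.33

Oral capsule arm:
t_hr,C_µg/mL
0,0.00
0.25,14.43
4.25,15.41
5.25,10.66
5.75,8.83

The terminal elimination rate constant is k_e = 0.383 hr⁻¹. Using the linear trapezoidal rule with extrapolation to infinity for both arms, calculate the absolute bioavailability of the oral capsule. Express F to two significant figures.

Trapezoidal AUC_0→3.25 (IV):
  [0→1]: (94.90+64.70)/2 × 1 = 79.8
  [1→3]: (64.70+30.08)/2 × 2 = 94.78
  [3→3.25]: (30.08+27.33)/2 × 0.25 = 7.17625
  Sum = 181.75625 µg/mL·hr
IV tail: 27.33/0.383 = 71.358; AUC_iv,0→∞ = 181.75625 + 71.358 = 253.11425 µg/mL·hr
Trapezoidal AUC_0→5.75 (oral capsule):
  [0→0.25]: (0.00+14.43)/2 × 0.25 = 1.80375
  [0.25→4.25]: (14.43+15.41)/2 × 4 = 59.68
  [4.25→5.25]: (15.41+10.66)/2 × 1 = 13.035
  [5.25→5.75]: (10.66+8.83)/2 × 0.5 = 4.8725
  Sum = 79.39125 µg/mL·hr
oral capsule tail: 8.83/0.383 = 23.055; AUC_ev,0→∞ = 79.39125 + 23.055 = 102.44625 µg/mL·hr
F = (AUC_ev/D_ev)/(AUC_iv/D_iv) = (102.44625/500)/(253.11425/250) = 0.2048925/1.012457 = 0.2024

F = 0.20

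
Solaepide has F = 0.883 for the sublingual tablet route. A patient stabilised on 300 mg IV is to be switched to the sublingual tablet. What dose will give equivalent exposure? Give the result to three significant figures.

For equal systemic exposure: F × D_ev = D_iv
D_ev = D_iv / F = 300 / 0.883 = 339.751 mg

D_sublingual = 340 mg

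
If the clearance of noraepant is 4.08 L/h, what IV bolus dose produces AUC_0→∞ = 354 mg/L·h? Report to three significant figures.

Dose_iv = CL × AUC_0→∞
     = 4.08 × 354 = 1444.32 mg

Dose = 1440 mg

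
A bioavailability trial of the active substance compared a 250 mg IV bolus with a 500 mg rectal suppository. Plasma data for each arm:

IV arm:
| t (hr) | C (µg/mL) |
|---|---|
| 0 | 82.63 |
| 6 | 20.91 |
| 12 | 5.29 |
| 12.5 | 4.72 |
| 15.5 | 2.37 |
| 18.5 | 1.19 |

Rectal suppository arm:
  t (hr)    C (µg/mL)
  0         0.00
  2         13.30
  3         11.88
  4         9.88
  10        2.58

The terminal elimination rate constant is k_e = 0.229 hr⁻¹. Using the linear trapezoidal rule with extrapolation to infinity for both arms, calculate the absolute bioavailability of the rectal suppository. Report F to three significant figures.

F = 0.103

Trapezoidal AUC_0→18.5 (IV):
  [0→6]: (82.63+20.91)/2 × 6 = 310.62
  [6→12]: (20.91+5.29)/2 × 6 = 78.6
  [12→12.5]: (5.29+4.72)/2 × 0.5 = 2.5025
  [12.5→15.5]: (4.72+2.37)/2 × 3 = 10.635
  [15.5→18.5]: (2.37+1.19)/2 × 3 = 5.34
  Sum = 407.6975 µg/mL·hr
IV tail: 1.19/0.229 = 5.197; AUC_iv,0→∞ = 407.6975 + 5.197 = 412.8945 µg/mL·hr
Trapezoidal AUC_0→10 (rectal suppository):
  [0→2]: (0.00+13.30)/2 × 2 = 13.3
  [2→3]: (13.30+11.88)/2 × 1 = 12.59
  [3→4]: (11.88+9.88)/2 × 1 = 10.88
  [4→10]: (9.88+2.58)/2 × 6 = 37.38
  Sum = 74.15 µg/mL·hr
rectal suppository tail: 2.58/0.229 = 11.266; AUC_ev,0→∞ = 74.15 + 11.266 = 85.416 µg/mL·hr
F = (AUC_ev/D_ev)/(AUC_iv/D_iv) = (85.416/500)/(412.8945/250) = 0.170832/1.651578 = 0.1034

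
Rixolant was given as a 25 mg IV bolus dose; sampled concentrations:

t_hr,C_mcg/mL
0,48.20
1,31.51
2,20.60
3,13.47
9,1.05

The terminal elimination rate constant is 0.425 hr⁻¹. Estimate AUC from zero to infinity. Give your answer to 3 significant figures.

AUC = 129 mcg/mL·hr

Trapezoidal AUC_0→9:
  [0→1]: (48.20+31.51)/2 × 1 = 39.855
  [1→2]: (31.51+20.60)/2 × 1 = 26.055
  [2→3]: (20.60+13.47)/2 × 1 = 17.035
  [3→9]: (13.47+1.05)/2 × 6 = 43.56
  Sum = 126.505 mcg/mL·hr
Extrapolated tail: C_last / k_e = 1.05 / 0.425 = 2.471
AUC_0→∞ = 126.505 + 2.471 = 128.976 mcg/mL·hr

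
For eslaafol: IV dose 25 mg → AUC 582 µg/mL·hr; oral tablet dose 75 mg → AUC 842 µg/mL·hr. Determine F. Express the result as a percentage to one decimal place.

F = (AUC_ev / D_ev) / (AUC_iv / D_iv)
  = (842/75) / (582/25)
  = 11.2267 / 23.28 = 0.4822
  = 48.22%

F = 48.2%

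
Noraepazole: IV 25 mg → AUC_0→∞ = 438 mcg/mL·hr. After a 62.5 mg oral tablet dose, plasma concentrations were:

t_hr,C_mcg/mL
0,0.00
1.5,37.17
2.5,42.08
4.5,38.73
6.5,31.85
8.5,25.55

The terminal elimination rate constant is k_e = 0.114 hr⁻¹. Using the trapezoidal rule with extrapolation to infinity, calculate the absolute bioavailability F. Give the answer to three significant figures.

F = 0.457

Trapezoidal AUC_0→8.5 (oral tablet):
  [0→1.5]: (0.00+37.17)/2 × 1.5 = 27.8775
  [1.5→2.5]: (37.17+42.08)/2 × 1 = 39.625
  [2.5→4.5]: (42.08+38.73)/2 × 2 = 80.81
  [4.5→6.5]: (38.73+31.85)/2 × 2 = 70.58
  [6.5→8.5]: (31.85+25.55)/2 × 2 = 57.4
  Sum = 276.2925 mcg/mL·hr
Tail: C_last/k_e = 25.55/0.114 = 224.123
AUC_0→∞ (oral tablet) = 276.2925 + 224.123 = 500.4155 mcg/mL·hr
F = (AUC_ev/D_ev)/(AUC_iv/D_iv) = (500.4155/62.5)/(438/25) = 8.006648/17.52 = 0.4570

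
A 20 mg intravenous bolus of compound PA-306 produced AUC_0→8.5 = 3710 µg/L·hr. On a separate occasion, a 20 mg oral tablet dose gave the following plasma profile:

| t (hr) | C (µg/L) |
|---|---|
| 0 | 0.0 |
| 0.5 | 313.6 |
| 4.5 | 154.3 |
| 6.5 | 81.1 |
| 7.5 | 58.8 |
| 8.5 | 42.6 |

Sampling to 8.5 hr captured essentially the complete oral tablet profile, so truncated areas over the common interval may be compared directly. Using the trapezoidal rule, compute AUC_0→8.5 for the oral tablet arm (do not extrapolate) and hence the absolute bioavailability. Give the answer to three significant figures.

F = 0.369

Trapezoidal AUC_0→8.5 (oral tablet):
  [0→0.5]: (0.0+313.6)/2 × 0.5 = 78.4
  [0.5→4.5]: (313.6+154.3)/2 × 4 = 935.8
  [4.5→6.5]: (154.3+81.1)/2 × 2 = 235.4
  [6.5→7.5]: (81.1+58.8)/2 × 1 = 69.95
  [7.5→8.5]: (58.8+42.6)/2 × 1 = 50.7
  Sum = 1370.25 µg/L·hr
F = (AUC_ev/D_ev)/(AUC_iv/D_iv) = (1370.25/20)/(3710/20) = 68.5125/185.5 = 0.3693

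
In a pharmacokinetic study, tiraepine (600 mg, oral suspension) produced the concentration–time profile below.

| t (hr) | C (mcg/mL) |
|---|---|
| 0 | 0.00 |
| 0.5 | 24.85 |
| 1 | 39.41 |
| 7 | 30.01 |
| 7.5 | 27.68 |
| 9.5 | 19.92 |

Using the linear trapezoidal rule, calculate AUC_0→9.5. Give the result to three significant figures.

AUC = 293 mcg/mL·hr

Trapezoidal AUC_0→9.5:
  [0→0.5]: (0.00+24.85)/2 × 0.5 = 6.2125
  [0.5→1]: (24.85+39.41)/2 × 0.5 = 16.065
  [1→7]: (39.41+30.01)/2 × 6 = 208.26
  [7→7.5]: (30.01+27.68)/2 × 0.5 = 14.4225
  [7.5→9.5]: (27.68+19.92)/2 × 2 = 47.6
  Sum = 292.56 mcg/mL·hr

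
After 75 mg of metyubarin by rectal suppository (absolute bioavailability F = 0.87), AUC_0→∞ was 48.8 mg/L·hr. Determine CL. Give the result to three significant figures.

CL = F × Dose / AUC_0→∞
   = 0.87 × 75 / 48.8 = 1.33709 L/hr

CL = 1.34 L/hr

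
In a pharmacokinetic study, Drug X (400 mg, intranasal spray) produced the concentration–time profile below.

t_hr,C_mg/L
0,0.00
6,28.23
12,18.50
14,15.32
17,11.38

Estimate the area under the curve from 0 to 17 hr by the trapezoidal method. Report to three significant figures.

AUC = 299 mg/L·hr

Trapezoidal AUC_0→17:
  [0→6]: (0.00+28.23)/2 × 6 = 84.69
  [6→12]: (28.23+18.50)/2 × 6 = 140.19
  [12→14]: (18.50+15.32)/2 × 2 = 33.82
  [14→17]: (15.32+11.38)/2 × 3 = 40.05
  Sum = 298.75 mg/L·hr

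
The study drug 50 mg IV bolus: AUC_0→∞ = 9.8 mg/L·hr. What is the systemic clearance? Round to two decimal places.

CL = Dose_iv / AUC_0→∞
   = 50 / 9.8 = 5.10204 L/hr

CL = 5.10 L/hr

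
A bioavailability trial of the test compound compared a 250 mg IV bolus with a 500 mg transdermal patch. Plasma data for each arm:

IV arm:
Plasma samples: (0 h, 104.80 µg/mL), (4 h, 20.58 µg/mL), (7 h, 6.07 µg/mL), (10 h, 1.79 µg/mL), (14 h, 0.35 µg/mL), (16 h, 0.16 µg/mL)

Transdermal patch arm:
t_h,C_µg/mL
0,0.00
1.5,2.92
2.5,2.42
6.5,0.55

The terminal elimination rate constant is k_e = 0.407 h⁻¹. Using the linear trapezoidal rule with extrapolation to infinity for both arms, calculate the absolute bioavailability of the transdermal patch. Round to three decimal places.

Trapezoidal AUC_0→16 (IV):
  [0→4]: (104.80+20.58)/2 × 4 = 250.76
  [4→7]: (20.58+6.07)/2 × 3 = 39.975
  [7→10]: (6.07+1.79)/2 × 3 = 11.79
  [10→14]: (1.79+0.35)/2 × 4 = 4.28
  [14→16]: (0.35+0.16)/2 × 2 = 0.51
  Sum = 307.315 µg/mL·h
IV tail: 0.16/0.407 = 0.393; AUC_iv,0→∞ = 307.315 + 0.393 = 307.708 µg/mL·h
Trapezoidal AUC_0→6.5 (transdermal patch):
  [0→1.5]: (0.00+2.92)/2 × 1.5 = 2.19
  [1.5→2.5]: (2.92+2.42)/2 × 1 = 2.67
  [2.5→6.5]: (2.42+0.55)/2 × 4 = 5.94
  Sum = 10.8 µg/mL·h
transdermal patch tail: 0.55/0.407 = 1.351; AUC_ev,0→∞ = 10.8 + 1.351 = 12.151 µg/mL·h
F = (AUC_ev/D_ev)/(AUC_iv/D_iv) = (12.151/500)/(307.708/250) = 0.024302/1.230832 = 0.0197

F = 0.020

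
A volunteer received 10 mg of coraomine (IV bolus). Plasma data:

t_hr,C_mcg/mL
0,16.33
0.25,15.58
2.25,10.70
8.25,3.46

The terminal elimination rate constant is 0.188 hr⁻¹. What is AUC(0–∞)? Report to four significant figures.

Trapezoidal AUC_0→8.25:
  [0→0.25]: (16.33+15.58)/2 × 0.25 = 3.98875
  [0.25→2.25]: (15.58+10.70)/2 × 2 = 26.28
  [2.25→8.25]: (10.70+3.46)/2 × 6 = 42.48
  Sum = 72.74875 mcg/mL·hr
Extrapolated tail: C_last / k_e = 3.46 / 0.188 = 18.404
AUC_0→∞ = 72.74875 + 18.404 = 91.15275 mcg/mL·hr

AUC = 91.15 mcg/mL·hr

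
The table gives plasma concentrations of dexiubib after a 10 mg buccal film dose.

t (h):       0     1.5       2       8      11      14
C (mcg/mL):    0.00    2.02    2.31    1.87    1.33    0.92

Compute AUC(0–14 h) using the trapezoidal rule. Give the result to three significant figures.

AUC = 23.3 mcg/mL·h

Trapezoidal AUC_0→14:
  [0→1.5]: (0.00+2.02)/2 × 1.5 = 1.515
  [1.5→2]: (2.02+2.31)/2 × 0.5 = 1.0825
  [2→8]: (2.31+1.87)/2 × 6 = 12.54
  [8→11]: (1.87+1.33)/2 × 3 = 4.8
  [11→14]: (1.33+0.92)/2 × 3 = 3.375
  Sum = 23.3125 mcg/mL·h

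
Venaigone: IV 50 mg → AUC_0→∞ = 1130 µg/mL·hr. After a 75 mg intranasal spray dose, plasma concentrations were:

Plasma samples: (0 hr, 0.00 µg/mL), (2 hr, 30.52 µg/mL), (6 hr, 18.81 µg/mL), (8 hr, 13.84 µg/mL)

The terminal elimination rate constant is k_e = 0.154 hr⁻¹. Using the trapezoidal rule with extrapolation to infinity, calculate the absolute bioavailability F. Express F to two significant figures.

F = 0.15

Trapezoidal AUC_0→8 (intranasal spray):
  [0→2]: (0.00+30.52)/2 × 2 = 30.52
  [2→6]: (30.52+18.81)/2 × 4 = 98.66
  [6→8]: (18.81+13.84)/2 × 2 = 32.65
  Sum = 161.83 µg/mL·hr
Tail: C_last/k_e = 13.84/0.154 = 89.870
AUC_0→∞ (intranasal spray) = 161.83 + 89.870 = 251.7 µg/mL·hr
F = (AUC_ev/D_ev)/(AUC_iv/D_iv) = (251.7/75)/(1130/50) = 3.356/22.6 = 0.1485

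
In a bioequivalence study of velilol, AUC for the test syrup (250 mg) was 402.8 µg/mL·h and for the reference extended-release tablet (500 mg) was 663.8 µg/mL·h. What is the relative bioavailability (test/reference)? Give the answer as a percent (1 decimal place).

F_rel = 121.4%

F_rel = (AUC_test/D_test) / (AUC_ref/D_ref)
      = (402.8/250) / (663.8/500)
      = 1.6112 / 1.3276 = 1.2136 = 121.36%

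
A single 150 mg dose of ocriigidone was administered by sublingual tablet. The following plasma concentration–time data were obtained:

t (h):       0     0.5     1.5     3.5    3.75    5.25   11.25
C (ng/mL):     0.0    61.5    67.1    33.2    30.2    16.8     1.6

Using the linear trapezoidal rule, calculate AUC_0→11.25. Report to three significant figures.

AUC = 278 ng/mL·h

Trapezoidal AUC_0→11.25:
  [0→0.5]: (0.0+61.5)/2 × 0.5 = 15.375
  [0.5→1.5]: (61.5+67.1)/2 × 1 = 64.3
  [1.5→3.5]: (67.1+33.2)/2 × 2 = 100.3
  [3.5→3.75]: (33.2+30.2)/2 × 0.25 = 7.925
  [3.75→5.25]: (30.2+16.8)/2 × 1.5 = 35.25
  [5.25→11.25]: (16.8+1.6)/2 × 6 = 55.2
  Sum = 278.35 ng/mL·h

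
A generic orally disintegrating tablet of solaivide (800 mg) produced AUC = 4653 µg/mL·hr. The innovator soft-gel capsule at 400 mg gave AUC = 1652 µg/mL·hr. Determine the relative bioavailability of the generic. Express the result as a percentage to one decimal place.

F_rel = 140.8%

F_rel = (AUC_test/D_test) / (AUC_ref/D_ref)
      = (4653/800) / (1652/400)
      = 5.81625 / 4.13 = 1.4083 = 140.83%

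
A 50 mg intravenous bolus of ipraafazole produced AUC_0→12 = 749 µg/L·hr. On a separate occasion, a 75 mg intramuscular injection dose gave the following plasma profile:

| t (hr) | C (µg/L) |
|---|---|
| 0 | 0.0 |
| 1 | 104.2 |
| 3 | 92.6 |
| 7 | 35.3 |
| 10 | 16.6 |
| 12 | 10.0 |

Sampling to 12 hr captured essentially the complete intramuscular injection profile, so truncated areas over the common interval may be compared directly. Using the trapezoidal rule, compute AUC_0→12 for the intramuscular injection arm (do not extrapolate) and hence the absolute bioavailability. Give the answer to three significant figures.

F = 0.542

Trapezoidal AUC_0→12 (intramuscular injection):
  [0→1]: (0.0+104.2)/2 × 1 = 52.1
  [1→3]: (104.2+92.6)/2 × 2 = 196.8
  [3→7]: (92.6+35.3)/2 × 4 = 255.8
  [7→10]: (35.3+16.6)/2 × 3 = 77.85
  [10→12]: (16.6+10.0)/2 × 2 = 26.6
  Sum = 609.15 µg/L·hr
F = (AUC_ev/D_ev)/(AUC_iv/D_iv) = (609.15/75)/(749/50) = 8.122/14.98 = 0.5422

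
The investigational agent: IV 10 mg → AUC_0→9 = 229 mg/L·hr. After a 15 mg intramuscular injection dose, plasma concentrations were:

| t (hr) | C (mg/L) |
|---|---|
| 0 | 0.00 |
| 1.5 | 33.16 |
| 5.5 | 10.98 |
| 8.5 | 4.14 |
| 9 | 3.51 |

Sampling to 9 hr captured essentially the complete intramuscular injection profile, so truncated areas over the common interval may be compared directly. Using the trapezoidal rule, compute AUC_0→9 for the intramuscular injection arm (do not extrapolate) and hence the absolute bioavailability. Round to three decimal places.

Trapezoidal AUC_0→9 (intramuscular injection):
  [0→1.5]: (0.00+33.16)/2 × 1.5 = 24.87
  [1.5→5.5]: (33.16+10.98)/2 × 4 = 88.28
  [5.5→8.5]: (10.98+4.14)/2 × 3 = 22.68
  [8.5→9]: (4.14+3.51)/2 × 0.5 = 1.9125
  Sum = 137.7425 mg/L·hr
F = (AUC_ev/D_ev)/(AUC_iv/D_iv) = (137.7425/15)/(229/10) = 9.18283/22.9 = 0.4010

F = 0.401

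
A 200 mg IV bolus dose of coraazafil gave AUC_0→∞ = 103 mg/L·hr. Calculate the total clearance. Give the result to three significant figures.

CL = Dose_iv / AUC_0→∞
   = 200 / 103 = 1.94175 L/hr

CL = 1.94 L/hr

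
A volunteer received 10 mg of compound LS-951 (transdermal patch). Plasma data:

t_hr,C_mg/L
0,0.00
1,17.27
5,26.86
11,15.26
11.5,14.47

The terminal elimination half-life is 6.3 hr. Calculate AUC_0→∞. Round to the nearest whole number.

AUC = 362 mg/L·hr

Trapezoidal AUC_0→11.5:
  [0→1]: (0.00+17.27)/2 × 1 = 8.635
  [1→5]: (17.27+26.86)/2 × 4 = 88.26
  [5→11]: (26.86+15.26)/2 × 6 = 126.36
  [11→11.5]: (15.26+14.47)/2 × 0.5 = 7.4325
  Sum = 230.6875 mg/L·hr
k_e = ln2 / t½ = 0.693147 / 6.3 = 0.1100 hr^-1
Extrapolated tail: C_last / k_e = 14.47 / 0.11 = 131.545
AUC_0→∞ = 230.6875 + 131.545 = 362.2325 mg/L·hr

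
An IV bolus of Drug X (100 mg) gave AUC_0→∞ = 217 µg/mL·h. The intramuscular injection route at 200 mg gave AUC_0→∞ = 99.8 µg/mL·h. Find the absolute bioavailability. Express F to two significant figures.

F = (AUC_ev / D_ev) / (AUC_iv / D_iv)
  = (99.8/200) / (217/100)
  = 0.499 / 2.17 = 0.2300

F = 0.23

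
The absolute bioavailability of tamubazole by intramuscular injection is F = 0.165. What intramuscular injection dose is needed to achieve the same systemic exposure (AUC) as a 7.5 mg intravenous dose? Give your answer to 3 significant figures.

D_intramuscular = 45.5 mg

For equal systemic exposure: F × D_ev = D_iv
D_ev = D_iv / F = 7.5 / 0.165 = 45.4545 mg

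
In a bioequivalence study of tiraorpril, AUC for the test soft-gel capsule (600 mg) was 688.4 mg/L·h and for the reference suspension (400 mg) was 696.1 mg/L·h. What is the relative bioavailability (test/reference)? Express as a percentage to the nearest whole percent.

F_rel = 66%

F_rel = (AUC_test/D_test) / (AUC_ref/D_ref)
      = (688.4/600) / (696.1/400)
      = 1.14733 / 1.74025 = 0.6593 = 65.93%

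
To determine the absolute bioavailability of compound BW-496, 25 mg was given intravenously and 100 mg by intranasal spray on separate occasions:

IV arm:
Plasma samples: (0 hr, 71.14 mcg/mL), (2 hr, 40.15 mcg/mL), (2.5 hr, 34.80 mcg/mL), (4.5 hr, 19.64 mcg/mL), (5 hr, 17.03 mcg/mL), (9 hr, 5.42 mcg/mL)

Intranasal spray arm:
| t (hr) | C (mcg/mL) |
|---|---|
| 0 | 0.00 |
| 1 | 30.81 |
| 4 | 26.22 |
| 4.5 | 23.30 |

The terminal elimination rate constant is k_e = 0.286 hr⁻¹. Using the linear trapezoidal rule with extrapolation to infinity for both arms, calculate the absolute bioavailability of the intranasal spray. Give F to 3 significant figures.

F = 0.189

Trapezoidal AUC_0→9 (IV):
  [0→2]: (71.14+40.15)/2 × 2 = 111.29
  [2→2.5]: (40.15+34.80)/2 × 0.5 = 18.7375
  [2.5→4.5]: (34.80+19.64)/2 × 2 = 54.44
  [4.5→5]: (19.64+17.03)/2 × 0.5 = 9.1675
  [5→9]: (17.03+5.42)/2 × 4 = 44.9
  Sum = 238.535 mcg/mL·hr
IV tail: 5.42/0.286 = 18.951; AUC_iv,0→∞ = 238.535 + 18.951 = 257.486 mcg/mL·hr
Trapezoidal AUC_0→4.5 (intranasal spray):
  [0→1]: (0.00+30.81)/2 × 1 = 15.405
  [1→4]: (30.81+26.22)/2 × 3 = 85.545
  [4→4.5]: (26.22+23.30)/2 × 0.5 = 12.38
  Sum = 113.33 mcg/mL·hr
intranasal spray tail: 23.30/0.286 = 81.469; AUC_ev,0→∞ = 113.33 + 81.469 = 194.799 mcg/mL·hr
F = (AUC_ev/D_ev)/(AUC_iv/D_iv) = (194.799/100)/(257.486/25) = 1.94799/10.29944 = 0.1891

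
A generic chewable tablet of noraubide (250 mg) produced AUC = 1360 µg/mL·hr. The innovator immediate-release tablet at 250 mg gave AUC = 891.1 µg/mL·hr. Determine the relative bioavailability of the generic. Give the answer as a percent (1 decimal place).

F_rel = (AUC_test/D_test) / (AUC_ref/D_ref)
      = (1360/250) / (891.1/250)
      = 5.44 / 3.5644 = 1.5262 = 152.62%

F_rel = 152.6%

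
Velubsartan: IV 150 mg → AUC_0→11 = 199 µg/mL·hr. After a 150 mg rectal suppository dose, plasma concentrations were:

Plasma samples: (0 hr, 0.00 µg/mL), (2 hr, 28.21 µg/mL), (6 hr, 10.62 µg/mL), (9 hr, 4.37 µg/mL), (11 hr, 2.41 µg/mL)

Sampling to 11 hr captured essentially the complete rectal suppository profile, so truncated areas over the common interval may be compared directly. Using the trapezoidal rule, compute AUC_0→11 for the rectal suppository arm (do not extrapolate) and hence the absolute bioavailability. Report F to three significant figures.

Trapezoidal AUC_0→11 (rectal suppository):
  [0→2]: (0.00+28.21)/2 × 2 = 28.21
  [2→6]: (28.21+10.62)/2 × 4 = 77.66
  [6→9]: (10.62+4.37)/2 × 3 = 22.485
  [9→11]: (4.37+2.41)/2 × 2 = 6.78
  Sum = 135.135 µg/mL·hr
F = (AUC_ev/D_ev)/(AUC_iv/D_iv) = (135.135/150)/(199/150) = 0.9009/1.32667 = 0.6791

F = 0.679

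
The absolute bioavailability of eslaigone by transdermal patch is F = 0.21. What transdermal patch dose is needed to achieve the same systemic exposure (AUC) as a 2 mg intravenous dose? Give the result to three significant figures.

For equal systemic exposure: F × D_ev = D_iv
D_ev = D_iv / F = 2 / 0.21 = 9.52381 mg

D_transdermal = 9.52 mg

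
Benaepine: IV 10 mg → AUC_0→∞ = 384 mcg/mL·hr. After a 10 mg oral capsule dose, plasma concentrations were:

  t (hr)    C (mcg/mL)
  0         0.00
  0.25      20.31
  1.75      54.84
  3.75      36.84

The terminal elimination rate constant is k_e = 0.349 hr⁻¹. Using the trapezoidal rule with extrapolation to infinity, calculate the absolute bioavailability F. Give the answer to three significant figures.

Trapezoidal AUC_0→3.75 (oral capsule):
  [0→0.25]: (0.00+20.31)/2 × 0.25 = 2.53875
  [0.25→1.75]: (20.31+54.84)/2 × 1.5 = 56.3625
  [1.75→3.75]: (54.84+36.84)/2 × 2 = 91.68
  Sum = 150.58125 mcg/mL·hr
Tail: C_last/k_e = 36.84/0.349 = 105.559
AUC_0→∞ (oral capsule) = 150.58125 + 105.559 = 256.14025 mcg/mL·hr
F = (AUC_ev/D_ev)/(AUC_iv/D_iv) = (256.14025/10)/(384/10) = 25.614025/38.4 = 0.6670

F = 0.667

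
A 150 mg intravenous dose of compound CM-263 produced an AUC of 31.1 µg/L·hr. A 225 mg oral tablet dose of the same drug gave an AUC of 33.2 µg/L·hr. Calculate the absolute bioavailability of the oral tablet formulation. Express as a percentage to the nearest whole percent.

F = (AUC_ev / D_ev) / (AUC_iv / D_iv)
  = (33.2/225) / (31.1/150)
  = 0.147556 / 0.207333 = 0.7117
  = 71.17%

F = 71%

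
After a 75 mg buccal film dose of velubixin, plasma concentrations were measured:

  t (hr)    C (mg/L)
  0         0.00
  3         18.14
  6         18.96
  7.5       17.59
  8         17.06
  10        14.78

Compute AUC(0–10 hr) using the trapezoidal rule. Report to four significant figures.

Trapezoidal AUC_0→10:
  [0→3]: (0.00+18.14)/2 × 3 = 27.21
  [3→6]: (18.14+18.96)/2 × 3 = 55.65
  [6→7.5]: (18.96+17.59)/2 × 1.5 = 27.4125
  [7.5→8]: (17.59+17.06)/2 × 0.5 = 8.6625
  [8→10]: (17.06+14.78)/2 × 2 = 31.84
  Sum = 150.775 mg/L·hr

AUC = 150.8 mg/L·hr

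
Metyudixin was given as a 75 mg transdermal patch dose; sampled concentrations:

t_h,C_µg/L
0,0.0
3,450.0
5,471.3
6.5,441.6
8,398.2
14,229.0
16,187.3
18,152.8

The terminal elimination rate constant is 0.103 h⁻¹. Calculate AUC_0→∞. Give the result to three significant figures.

Trapezoidal AUC_0→18:
  [0→3]: (0.0+450.0)/2 × 3 = 675.0
  [3→5]: (450.0+471.3)/2 × 2 = 921.3
  [5→6.5]: (471.3+441.6)/2 × 1.5 = 684.675
  [6.5→8]: (441.6+398.2)/2 × 1.5 = 629.85
  [8→14]: (398.2+229.0)/2 × 6 = 1881.6
  [14→16]: (229.0+187.3)/2 × 2 = 416.3
  [16→18]: (187.3+152.8)/2 × 2 = 340.1
  Sum = 5548.825 µg/L·h
Extrapolated tail: C_last / k_e = 152.8 / 0.103 = 1483.495
AUC_0→∞ = 5548.825 + 1483.495 = 7032.32 µg/L·h

AUC = 7030 µg/L·h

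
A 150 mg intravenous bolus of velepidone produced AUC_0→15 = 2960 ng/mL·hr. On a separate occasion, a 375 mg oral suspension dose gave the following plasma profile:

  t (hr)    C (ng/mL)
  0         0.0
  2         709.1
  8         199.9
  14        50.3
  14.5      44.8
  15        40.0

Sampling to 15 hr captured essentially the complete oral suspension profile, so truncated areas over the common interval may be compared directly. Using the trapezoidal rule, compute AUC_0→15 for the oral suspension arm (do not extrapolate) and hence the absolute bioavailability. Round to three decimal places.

Trapezoidal AUC_0→15 (oral suspension):
  [0→2]: (0.0+709.1)/2 × 2 = 709.1
  [2→8]: (709.1+199.9)/2 × 6 = 2727.0
  [8→14]: (199.9+50.3)/2 × 6 = 750.6
  [14→14.5]: (50.3+44.8)/2 × 0.5 = 23.775
  [14.5→15]: (44.8+40.0)/2 × 0.5 = 21.2
  Sum = 4231.675 ng/mL·hr
F = (AUC_ev/D_ev)/(AUC_iv/D_iv) = (4231.675/375)/(2960/150) = 11.2845/19.7333 = 0.5719

F = 0.572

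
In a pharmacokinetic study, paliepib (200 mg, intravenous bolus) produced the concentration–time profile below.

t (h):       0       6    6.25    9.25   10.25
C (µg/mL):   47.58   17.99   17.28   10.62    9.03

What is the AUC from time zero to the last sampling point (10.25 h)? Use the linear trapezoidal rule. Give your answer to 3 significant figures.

AUC = 253 µg/mL·h

Trapezoidal AUC_0→10.25:
  [0→6]: (47.58+17.99)/2 × 6 = 196.71
  [6→6.25]: (17.99+17.28)/2 × 0.25 = 4.40875
  [6.25→9.25]: (17.28+10.62)/2 × 3 = 41.85
  [9.25→10.25]: (10.62+9.03)/2 × 1 = 9.825
  Sum = 252.79375 µg/mL·h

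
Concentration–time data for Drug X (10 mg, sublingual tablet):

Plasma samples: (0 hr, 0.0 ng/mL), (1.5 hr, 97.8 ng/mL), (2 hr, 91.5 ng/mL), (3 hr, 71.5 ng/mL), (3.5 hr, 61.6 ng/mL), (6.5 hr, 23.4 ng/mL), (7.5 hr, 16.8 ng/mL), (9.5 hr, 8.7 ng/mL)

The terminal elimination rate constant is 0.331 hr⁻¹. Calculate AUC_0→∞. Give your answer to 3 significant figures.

Trapezoidal AUC_0→9.5:
  [0→1.5]: (0.0+97.8)/2 × 1.5 = 73.35
  [1.5→2]: (97.8+91.5)/2 × 0.5 = 47.325
  [2→3]: (91.5+71.5)/2 × 1 = 81.5
  [3→3.5]: (71.5+61.6)/2 × 0.5 = 33.275
  [3.5→6.5]: (61.6+23.4)/2 × 3 = 127.5
  [6.5→7.5]: (23.4+16.8)/2 × 1 = 20.1
  [7.5→9.5]: (16.8+8.7)/2 × 2 = 25.5
  Sum = 408.55 ng/mL·hr
Extrapolated tail: C_last / k_e = 8.7 / 0.331 = 26.284
AUC_0→∞ = 408.55 + 26.284 = 434.834 ng/mL·hr

AUC = 435 ng/mL·hr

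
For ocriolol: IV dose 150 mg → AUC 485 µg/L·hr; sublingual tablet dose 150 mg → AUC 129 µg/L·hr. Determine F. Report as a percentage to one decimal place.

F = (AUC_ev / D_ev) / (AUC_iv / D_iv)
  = (129/150) / (485/150)
  = 0.86 / 3.23333 = 0.2660
  = 26.60%

F = 26.6%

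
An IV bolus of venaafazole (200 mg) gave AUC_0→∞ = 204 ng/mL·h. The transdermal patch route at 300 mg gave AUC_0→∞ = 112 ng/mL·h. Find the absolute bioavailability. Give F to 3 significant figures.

F = 0.366

F = (AUC_ev / D_ev) / (AUC_iv / D_iv)
  = (112/300) / (204/200)
  = 0.373333 / 1.02 = 0.3660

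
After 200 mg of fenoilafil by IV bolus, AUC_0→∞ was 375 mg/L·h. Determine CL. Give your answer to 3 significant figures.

CL = Dose_iv / AUC_0→∞
   = 200 / 375 = 0.533333 L/h

CL = 0.533 L/h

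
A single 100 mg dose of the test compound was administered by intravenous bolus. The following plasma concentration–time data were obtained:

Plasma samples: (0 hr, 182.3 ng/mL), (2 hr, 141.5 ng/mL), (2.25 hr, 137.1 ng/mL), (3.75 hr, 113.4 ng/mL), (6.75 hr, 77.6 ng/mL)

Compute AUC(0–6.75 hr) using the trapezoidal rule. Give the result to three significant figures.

Trapezoidal AUC_0→6.75:
  [0→2]: (182.3+141.5)/2 × 2 = 323.8
  [2→2.25]: (141.5+137.1)/2 × 0.25 = 34.825
  [2.25→3.75]: (137.1+113.4)/2 × 1.5 = 187.875
  [3.75→6.75]: (113.4+77.6)/2 × 3 = 286.5
  Sum = 833.0 ng/mL·hr

AUC = 833 ng/mL·hr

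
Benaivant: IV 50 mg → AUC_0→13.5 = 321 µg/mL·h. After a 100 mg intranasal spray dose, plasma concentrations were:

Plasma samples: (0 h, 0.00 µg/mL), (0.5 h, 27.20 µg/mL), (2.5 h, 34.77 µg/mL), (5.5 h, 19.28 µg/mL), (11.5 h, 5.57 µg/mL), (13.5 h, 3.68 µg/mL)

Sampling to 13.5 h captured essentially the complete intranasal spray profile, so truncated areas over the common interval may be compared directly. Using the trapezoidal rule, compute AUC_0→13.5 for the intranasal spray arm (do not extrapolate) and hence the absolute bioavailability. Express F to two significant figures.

Trapezoidal AUC_0→13.5 (intranasal spray):
  [0→0.5]: (0.00+27.20)/2 × 0.5 = 6.8
  [0.5→2.5]: (27.20+34.77)/2 × 2 = 61.97
  [2.5→5.5]: (34.77+19.28)/2 × 3 = 81.075
  [5.5→11.5]: (19.28+5.57)/2 × 6 = 74.55
  [11.5→13.5]: (5.57+3.68)/2 × 2 = 9.25
  Sum = 233.645 µg/mL·h
F = (AUC_ev/D_ev)/(AUC_iv/D_iv) = (233.645/100)/(321/50) = 2.33645/6.42 = 0.3639

F = 0.36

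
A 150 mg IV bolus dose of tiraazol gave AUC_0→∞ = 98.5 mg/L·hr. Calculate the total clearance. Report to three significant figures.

CL = 1.52 L/hr

CL = Dose_iv / AUC_0→∞
   = 150 / 98.5 = 1.52284 L/hr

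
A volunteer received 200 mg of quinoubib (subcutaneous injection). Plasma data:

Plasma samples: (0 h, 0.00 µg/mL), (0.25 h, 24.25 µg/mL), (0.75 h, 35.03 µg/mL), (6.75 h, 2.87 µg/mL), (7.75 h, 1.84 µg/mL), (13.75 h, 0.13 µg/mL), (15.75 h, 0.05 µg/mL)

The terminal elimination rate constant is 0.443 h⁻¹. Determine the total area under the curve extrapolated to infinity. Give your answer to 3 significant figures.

Trapezoidal AUC_0→15.75:
  [0→0.25]: (0.00+24.25)/2 × 0.25 = 3.03125
  [0.25→0.75]: (24.25+35.03)/2 × 0.5 = 14.82
  [0.75→6.75]: (35.03+2.87)/2 × 6 = 113.7
  [6.75→7.75]: (2.87+1.84)/2 × 1 = 2.355
  [7.75→13.75]: (1.84+0.13)/2 × 6 = 5.91
  [13.75→15.75]: (0.13+0.05)/2 × 2 = 0.18
  Sum = 139.99625 µg/mL·h
Extrapolated tail: C_last / k_e = 0.05 / 0.443 = 0.113
AUC_0→∞ = 139.99625 + 0.113 = 140.10925 µg/mL·h

AUC = 140 µg/mL·h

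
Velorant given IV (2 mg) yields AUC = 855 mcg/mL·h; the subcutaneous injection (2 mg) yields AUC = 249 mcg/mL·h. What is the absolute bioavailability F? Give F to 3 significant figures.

F = (AUC_ev / D_ev) / (AUC_iv / D_iv)
  = (249/2) / (855/2)
  = 124.5 / 427.5 = 0.2912

F = 0.291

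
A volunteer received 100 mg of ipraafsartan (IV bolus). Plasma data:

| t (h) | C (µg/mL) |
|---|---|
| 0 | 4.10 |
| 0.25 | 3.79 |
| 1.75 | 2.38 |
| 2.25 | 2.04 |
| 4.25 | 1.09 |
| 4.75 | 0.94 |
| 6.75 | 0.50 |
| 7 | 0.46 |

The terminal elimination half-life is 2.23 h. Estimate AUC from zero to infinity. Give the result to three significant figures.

AUC = 13.4 µg/mL·h

Trapezoidal AUC_0→7:
  [0→0.25]: (4.10+3.79)/2 × 0.25 = 0.98625
  [0.25→1.75]: (3.79+2.38)/2 × 1.5 = 4.6275
  [1.75→2.25]: (2.38+2.04)/2 × 0.5 = 1.105
  [2.25→4.25]: (2.04+1.09)/2 × 2 = 3.13
  [4.25→4.75]: (1.09+0.94)/2 × 0.5 = 0.5075
  [4.75→6.75]: (0.94+0.50)/2 × 2 = 1.44
  [6.75→7]: (0.50+0.46)/2 × 0.25 = 0.12
  Sum = 11.91625 µg/mL·h
k_e = ln2 / t½ = 0.693147 / 2.23 = 0.3108 h^-1
Extrapolated tail: C_last / k_e = 0.46 / 0.3108 = 1.480
AUC_0→∞ = 11.91625 + 1.480 = 13.39625 µg/mL·h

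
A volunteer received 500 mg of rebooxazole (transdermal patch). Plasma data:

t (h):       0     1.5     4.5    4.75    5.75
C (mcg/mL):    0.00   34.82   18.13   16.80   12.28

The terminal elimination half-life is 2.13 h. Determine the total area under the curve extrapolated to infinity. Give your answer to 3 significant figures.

AUC = 162 mcg/mL·h

Trapezoidal AUC_0→5.75:
  [0→1.5]: (0.00+34.82)/2 × 1.5 = 26.115
  [1.5→4.5]: (34.82+18.13)/2 × 3 = 79.425
  [4.5→4.75]: (18.13+16.80)/2 × 0.25 = 4.36625
  [4.75→5.75]: (16.80+12.28)/2 × 1 = 14.54
  Sum = 124.44625 mcg/mL·h
k_e = ln2 / t½ = 0.693147 / 2.13 = 0.3254 h^-1
Extrapolated tail: C_last / k_e = 12.28 / 0.3254 = 37.738
AUC_0→∞ = 124.44625 + 37.738 = 162.18425 mcg/mL·h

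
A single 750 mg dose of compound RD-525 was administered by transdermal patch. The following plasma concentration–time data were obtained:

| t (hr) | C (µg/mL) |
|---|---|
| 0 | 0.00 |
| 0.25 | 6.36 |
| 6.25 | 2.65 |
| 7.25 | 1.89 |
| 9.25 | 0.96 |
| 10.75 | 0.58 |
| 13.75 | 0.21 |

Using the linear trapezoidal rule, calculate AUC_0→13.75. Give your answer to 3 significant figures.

Trapezoidal AUC_0→13.75:
  [0→0.25]: (0.00+6.36)/2 × 0.25 = 0.795
  [0.25→6.25]: (6.36+2.65)/2 × 6 = 27.03
  [6.25→7.25]: (2.65+1.89)/2 × 1 = 2.27
  [7.25→9.25]: (1.89+0.96)/2 × 2 = 2.85
  [9.25→10.75]: (0.96+0.58)/2 × 1.5 = 1.155
  [10.75→13.75]: (0.58+0.21)/2 × 3 = 1.185
  Sum = 35.285 µg/mL·hr

AUC = 35.3 µg/mL·hr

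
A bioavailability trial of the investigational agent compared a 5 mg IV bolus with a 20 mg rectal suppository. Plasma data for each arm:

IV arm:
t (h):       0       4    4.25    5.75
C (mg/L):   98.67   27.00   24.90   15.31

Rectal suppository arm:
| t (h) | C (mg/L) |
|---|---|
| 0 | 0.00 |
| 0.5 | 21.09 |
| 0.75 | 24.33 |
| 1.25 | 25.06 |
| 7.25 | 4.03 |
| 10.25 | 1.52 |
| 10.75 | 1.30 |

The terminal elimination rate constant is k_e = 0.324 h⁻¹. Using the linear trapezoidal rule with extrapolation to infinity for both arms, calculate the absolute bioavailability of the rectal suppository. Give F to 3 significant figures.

Trapezoidal AUC_0→5.75 (IV):
  [0→4]: (98.67+27.00)/2 × 4 = 251.34
  [4→4.25]: (27.00+24.90)/2 × 0.25 = 6.4875
  [4.25→5.75]: (24.90+15.31)/2 × 1.5 = 30.1575
  Sum = 287.985 mg/L·h
IV tail: 15.31/0.324 = 47.253; AUC_iv,0→∞ = 287.985 + 47.253 = 335.238 mg/L·h
Trapezoidal AUC_0→10.75 (rectal suppository):
  [0→0.5]: (0.00+21.09)/2 × 0.5 = 5.2725
  [0.5→0.75]: (21.09+24.33)/2 × 0.25 = 5.6775
  [0.75→1.25]: (24.33+25.06)/2 × 0.5 = 12.3475
  [1.25→7.25]: (25.06+4.03)/2 × 6 = 87.27
  [7.25→10.25]: (4.03+1.52)/2 × 3 = 8.325
  [10.25→10.75]: (1.52+1.30)/2 × 0.5 = 0.705
  Sum = 119.5975 mg/L·h
rectal suppository tail: 1.30/0.324 = 4.012; AUC_ev,0→∞ = 119.5975 + 4.012 = 123.6095 mg/L·h
F = (AUC_ev/D_ev)/(AUC_iv/D_iv) = (123.6095/20)/(335.238/5) = 6.180475/67.0476 = 0.0922

F = 0.0922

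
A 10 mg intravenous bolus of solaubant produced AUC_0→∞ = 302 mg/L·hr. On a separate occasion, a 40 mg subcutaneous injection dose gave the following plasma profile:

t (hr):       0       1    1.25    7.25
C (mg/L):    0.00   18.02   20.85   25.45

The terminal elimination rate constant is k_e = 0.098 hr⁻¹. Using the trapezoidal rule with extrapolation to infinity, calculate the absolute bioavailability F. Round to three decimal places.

F = 0.341

Trapezoidal AUC_0→7.25 (subcutaneous injection):
  [0→1]: (0.00+18.02)/2 × 1 = 9.01
  [1→1.25]: (18.02+20.85)/2 × 0.25 = 4.85875
  [1.25→7.25]: (20.85+25.45)/2 × 6 = 138.9
  Sum = 152.76875 mg/L·hr
Tail: C_last/k_e = 25.45/0.098 = 259.694
AUC_0→∞ (subcutaneous injection) = 152.76875 + 259.694 = 412.46275 mg/L·hr
F = (AUC_ev/D_ev)/(AUC_iv/D_iv) = (412.46275/40)/(302/10) = 10.3116/30.2 = 0.3414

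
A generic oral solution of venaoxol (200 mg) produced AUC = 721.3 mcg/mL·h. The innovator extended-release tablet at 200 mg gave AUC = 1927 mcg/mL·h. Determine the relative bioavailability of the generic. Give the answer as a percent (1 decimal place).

F_rel = 37.4%

F_rel = (AUC_test/D_test) / (AUC_ref/D_ref)
      = (721.3/200) / (1927/200)
      = 3.6065 / 9.635 = 0.3743 = 37.43%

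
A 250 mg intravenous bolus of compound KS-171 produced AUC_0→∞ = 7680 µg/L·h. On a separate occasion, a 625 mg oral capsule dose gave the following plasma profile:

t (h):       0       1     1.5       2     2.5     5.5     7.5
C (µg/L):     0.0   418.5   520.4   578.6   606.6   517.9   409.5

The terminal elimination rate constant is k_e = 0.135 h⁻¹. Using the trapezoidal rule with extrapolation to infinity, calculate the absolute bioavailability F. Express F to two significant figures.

F = 0.35

Trapezoidal AUC_0→7.5 (oral capsule):
  [0→1]: (0.0+418.5)/2 × 1 = 209.25
  [1→1.5]: (418.5+520.4)/2 × 0.5 = 234.725
  [1.5→2]: (520.4+578.6)/2 × 0.5 = 274.75
  [2→2.5]: (578.6+606.6)/2 × 0.5 = 296.3
  [2.5→5.5]: (606.6+517.9)/2 × 3 = 1686.75
  [5.5→7.5]: (517.9+409.5)/2 × 2 = 927.4
  Sum = 3629.175 µg/L·h
Tail: C_last/k_e = 409.5/0.135 = 3033.333
AUC_0→∞ (oral capsule) = 3629.175 + 3033.333 = 6662.508 µg/L·h
F = (AUC_ev/D_ev)/(AUC_iv/D_iv) = (6662.508/625)/(7680/250) = 10.66/30.72 = 0.3470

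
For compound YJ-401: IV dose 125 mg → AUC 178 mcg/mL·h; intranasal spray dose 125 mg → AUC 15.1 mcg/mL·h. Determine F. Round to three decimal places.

F = 0.085

F = (AUC_ev / D_ev) / (AUC_iv / D_iv)
  = (15.1/125) / (178/125)
  = 0.1208 / 1.424 = 0.0848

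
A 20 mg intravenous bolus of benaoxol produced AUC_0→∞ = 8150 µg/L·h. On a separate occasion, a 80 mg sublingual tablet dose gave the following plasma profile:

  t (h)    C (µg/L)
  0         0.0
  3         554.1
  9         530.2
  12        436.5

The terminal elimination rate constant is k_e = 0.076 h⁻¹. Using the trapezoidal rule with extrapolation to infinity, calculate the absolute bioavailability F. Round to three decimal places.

Trapezoidal AUC_0→12 (sublingual tablet):
  [0→3]: (0.0+554.1)/2 × 3 = 831.15
  [3→9]: (554.1+530.2)/2 × 6 = 3252.9
  [9→12]: (530.2+436.5)/2 × 3 = 1450.05
  Sum = 5534.1 µg/L·h
Tail: C_last/k_e = 436.5/0.076 = 5743.421
AUC_0→∞ (sublingual tablet) = 5534.1 + 5743.421 = 11277.521 µg/L·h
F = (AUC_ev/D_ev)/(AUC_iv/D_iv) = (11277.521/80)/(8150/20) = 140.969/407.5 = 0.3459

F = 0.346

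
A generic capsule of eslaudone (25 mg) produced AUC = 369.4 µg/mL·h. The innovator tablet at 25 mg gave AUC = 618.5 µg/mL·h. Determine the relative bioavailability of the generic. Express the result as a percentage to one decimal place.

F_rel = (AUC_test/D_test) / (AUC_ref/D_ref)
      = (369.4/25) / (618.5/25)
      = 14.776 / 24.74 = 0.5973 = 59.73%

F_rel = 59.7%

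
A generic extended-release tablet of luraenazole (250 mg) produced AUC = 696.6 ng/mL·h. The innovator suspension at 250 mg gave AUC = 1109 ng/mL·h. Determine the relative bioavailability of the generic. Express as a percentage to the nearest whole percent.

F_rel = 63%

F_rel = (AUC_test/D_test) / (AUC_ref/D_ref)
      = (696.6/250) / (1109/250)
      = 2.7864 / 4.436 = 0.6281 = 62.81%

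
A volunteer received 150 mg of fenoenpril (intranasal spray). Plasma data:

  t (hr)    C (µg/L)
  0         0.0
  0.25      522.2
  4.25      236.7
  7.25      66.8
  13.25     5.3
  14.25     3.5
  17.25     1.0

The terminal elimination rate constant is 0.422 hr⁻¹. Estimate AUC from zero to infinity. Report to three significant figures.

AUC = 2270 µg/L·hr

Trapezoidal AUC_0→17.25:
  [0→0.25]: (0.0+522.2)/2 × 0.25 = 65.275
  [0.25→4.25]: (522.2+236.7)/2 × 4 = 1517.8
  [4.25→7.25]: (236.7+66.8)/2 × 3 = 455.25
  [7.25→13.25]: (66.8+5.3)/2 × 6 = 216.3
  [13.25→14.25]: (5.3+3.5)/2 × 1 = 4.4
  [14.25→17.25]: (3.5+1.0)/2 × 3 = 6.75
  Sum = 2265.775 µg/L·hr
Extrapolated tail: C_last / k_e = 1.0 / 0.422 = 2.370
AUC_0→∞ = 2265.775 + 2.370 = 2268.145 µg/L·hr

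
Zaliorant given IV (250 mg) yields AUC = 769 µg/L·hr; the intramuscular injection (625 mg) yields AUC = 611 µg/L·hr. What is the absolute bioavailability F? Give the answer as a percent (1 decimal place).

F = 31.8%

F = (AUC_ev / D_ev) / (AUC_iv / D_iv)
  = (611/625) / (769/250)
  = 0.9776 / 3.076 = 0.3178
  = 31.78%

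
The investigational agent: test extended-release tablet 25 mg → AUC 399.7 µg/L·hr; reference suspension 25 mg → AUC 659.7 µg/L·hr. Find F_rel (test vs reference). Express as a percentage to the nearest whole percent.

F_rel = (AUC_test/D_test) / (AUC_ref/D_ref)
      = (399.7/25) / (659.7/25)
      = 15.988 / 26.388 = 0.6059 = 60.59%

F_rel = 61%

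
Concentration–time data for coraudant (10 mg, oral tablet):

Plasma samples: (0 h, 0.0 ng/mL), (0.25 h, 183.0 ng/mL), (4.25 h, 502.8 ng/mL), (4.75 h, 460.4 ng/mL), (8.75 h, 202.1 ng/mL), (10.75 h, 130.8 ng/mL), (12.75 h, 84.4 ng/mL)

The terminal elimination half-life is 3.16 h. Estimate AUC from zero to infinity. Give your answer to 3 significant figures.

AUC = 3890 ng/mL·h

Trapezoidal AUC_0→12.75:
  [0→0.25]: (0.0+183.0)/2 × 0.25 = 22.875
  [0.25→4.25]: (183.0+502.8)/2 × 4 = 1371.6
  [4.25→4.75]: (502.8+460.4)/2 × 0.5 = 240.8
  [4.75→8.75]: (460.4+202.1)/2 × 4 = 1325.0
  [8.75→10.75]: (202.1+130.8)/2 × 2 = 332.9
  [10.75→12.75]: (130.8+84.4)/2 × 2 = 215.2
  Sum = 3508.375 ng/mL·h
k_e = ln2 / t½ = 0.693147 / 3.16 = 0.2194 h^-1
Extrapolated tail: C_last / k_e = 84.4 / 0.2194 = 384.686
AUC_0→∞ = 3508.375 + 384.686 = 3893.061 ng/mL·h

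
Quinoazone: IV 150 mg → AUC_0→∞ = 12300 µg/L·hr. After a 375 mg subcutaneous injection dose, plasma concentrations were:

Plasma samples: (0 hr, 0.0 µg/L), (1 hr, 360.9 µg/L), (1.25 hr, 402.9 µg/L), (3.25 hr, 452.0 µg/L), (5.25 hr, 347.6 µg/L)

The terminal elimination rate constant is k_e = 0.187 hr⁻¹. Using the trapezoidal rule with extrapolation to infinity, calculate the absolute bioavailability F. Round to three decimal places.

F = 0.123

Trapezoidal AUC_0→5.25 (subcutaneous injection):
  [0→1]: (0.0+360.9)/2 × 1 = 180.45
  [1→1.25]: (360.9+402.9)/2 × 0.25 = 95.475
  [1.25→3.25]: (402.9+452.0)/2 × 2 = 854.9
  [3.25→5.25]: (452.0+347.6)/2 × 2 = 799.6
  Sum = 1930.425 µg/L·hr
Tail: C_last/k_e = 347.6/0.187 = 1858.824
AUC_0→∞ (subcutaneous injection) = 1930.425 + 1858.824 = 3789.249 µg/L·hr
F = (AUC_ev/D_ev)/(AUC_iv/D_iv) = (3789.249/375)/(12300/150) = 10.104664/82 = 0.1232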